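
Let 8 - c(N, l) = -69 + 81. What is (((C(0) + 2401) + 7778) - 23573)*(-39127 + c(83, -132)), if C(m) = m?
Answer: 524120614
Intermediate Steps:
c(N, l) = -4 (c(N, l) = 8 - (-69 + 81) = 8 - 1*12 = 8 - 12 = -4)
(((C(0) + 2401) + 7778) - 23573)*(-39127 + c(83, -132)) = (((0 + 2401) + 7778) - 23573)*(-39127 - 4) = ((2401 + 7778) - 23573)*(-39131) = (10179 - 23573)*(-39131) = -13394*(-39131) = 524120614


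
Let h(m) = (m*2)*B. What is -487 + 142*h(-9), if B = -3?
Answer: 7181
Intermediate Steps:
h(m) = -6*m (h(m) = (m*2)*(-3) = (2*m)*(-3) = -6*m)
-487 + 142*h(-9) = -487 + 142*(-6*(-9)) = -487 + 142*54 = -487 + 7668 = 7181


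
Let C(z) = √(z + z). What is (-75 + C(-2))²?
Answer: 5621 - 300*I ≈ 5621.0 - 300.0*I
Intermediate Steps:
C(z) = √2*√z (C(z) = √(2*z) = √2*√z)
(-75 + C(-2))² = (-75 + √2*√(-2))² = (-75 + √2*(I*√2))² = (-75 + 2*I)²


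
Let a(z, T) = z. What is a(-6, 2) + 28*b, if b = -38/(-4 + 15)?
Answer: -1130/11 ≈ -102.73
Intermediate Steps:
b = -38/11 ≈ -3.4545
a(-6, 2) + 28*b = -6 + 28*(-38/11) = -6 - 1064/11 = -1130/11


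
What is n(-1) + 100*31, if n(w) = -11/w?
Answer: 3111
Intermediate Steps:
n(-1) + 100*31 = -11/(-1) + 100*31 = -11*(-1) + 3100 = 11 + 3100 = 3111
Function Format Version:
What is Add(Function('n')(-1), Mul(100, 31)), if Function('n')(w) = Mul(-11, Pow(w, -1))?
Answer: 3111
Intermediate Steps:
Add(Function('n')(-1), Mul(100, 31)) = Add(Mul(-11, Pow(-1, -1)), Mul(100, 31)) = Add(Mul(-11, -1), 3100) = Add(11, 3100) = 3111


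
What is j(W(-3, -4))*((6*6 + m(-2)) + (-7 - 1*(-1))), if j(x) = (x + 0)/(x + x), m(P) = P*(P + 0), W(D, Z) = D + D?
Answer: 17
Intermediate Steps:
W(D, Z) = 2*D
m(P) = P² (m(P) = P*P = P²)
j(x) = ½ (j(x) = x/((2*x)) = x*(1/(2*x)) = ½)
j(W(-3, -4))*((6*6 + m(-2)) + (-7 - 1*(-1))) = ((6*6 + (-2)²) + (-7 - 1*(-1)))/2 = ((36 + 4) + (-7 + 1))/2 = (40 - 6)/2 = (½)*34 = 17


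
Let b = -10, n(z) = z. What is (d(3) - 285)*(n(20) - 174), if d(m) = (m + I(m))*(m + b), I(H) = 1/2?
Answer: 47663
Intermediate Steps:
I(H) = ½
d(m) = (½ + m)*(-10 + m) (d(m) = (m + ½)*(m - 10) = (½ + m)*(-10 + m))
(d(3) - 285)*(n(20) - 174) = ((-5 + 3² - 19/2*3) - 285)*(20 - 174) = ((-5 + 9 - 57/2) - 285)*(-154) = (-49/2 - 285)*(-154) = -619/2*(-154) = 47663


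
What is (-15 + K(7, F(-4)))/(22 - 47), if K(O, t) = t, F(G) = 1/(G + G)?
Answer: 121/200 ≈ 0.60500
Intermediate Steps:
F(G) = 1/(2*G)
(-15 + K(7, F(-4)))/(22 - 47) = (-15 + (½)/(-4))/(22 - 47) = (-15 + (½)*(-¼))/(-25) = -(-15 - ⅛)/25 = -1/25*(-121/8) = 121/200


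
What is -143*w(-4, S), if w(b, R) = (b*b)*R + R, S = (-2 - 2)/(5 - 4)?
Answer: 9724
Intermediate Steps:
S = -4 (S = -4/1 = -4*1 = -4)
w(b, R) = R + R*b² (w(b, R) = b²*R + R = R*b² + R = R + R*b²)
-143*w(-4, S) = -(-572)*(1 + (-4)²) = -(-572)*(1 + 16) = -(-572)*17 = -143*(-68) = 9724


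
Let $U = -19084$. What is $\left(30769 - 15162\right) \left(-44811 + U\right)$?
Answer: $-997209265$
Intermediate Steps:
$\left(30769 - 15162\right) \left(-44811 + U\right) = \left(30769 - 15162\right) \left(-44811 - 19084\right) = 15607 \left(-63895\right) = -997209265$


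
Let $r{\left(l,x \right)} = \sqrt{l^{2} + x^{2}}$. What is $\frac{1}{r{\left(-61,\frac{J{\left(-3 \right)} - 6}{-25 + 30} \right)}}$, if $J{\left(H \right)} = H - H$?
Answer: $\frac{5 \sqrt{93061}}{93061} \approx 0.01639$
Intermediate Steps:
$J{\left(H \right)} = 0$
$\frac{1}{r{\left(-61,\frac{J{\left(-3 \right)} - 6}{-25 + 30} \right)}} = \frac{1}{\sqrt{\left(-61\right)^{2} + \left(\frac{0 - 6}{-25 + 30}\right)^{2}}} = \frac{1}{\sqrt{3721 + \left(- \frac{6}{5}\right)^{2}}} = \frac{1}{\sqrt{3721 + \frac{36}{25}}} = \frac{1}{\sqrt{\frac{93061}{25}}} = \frac{1}{\frac{1}{5} \sqrt{93061}} = \frac{5 \sqrt{93061}}{93061}$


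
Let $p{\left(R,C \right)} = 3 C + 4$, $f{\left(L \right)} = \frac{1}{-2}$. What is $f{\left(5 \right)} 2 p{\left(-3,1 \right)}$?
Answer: $-7$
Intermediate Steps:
$f{\left(L \right)} = - \frac{1}{2}$
$p{\left(R,C \right)} = 4 + 3 C$
$f{\left(5 \right)} 2 p{\left(-3,1 \right)} = \left(- \frac{1}{2}\right) 2 \left(4 + 3 \cdot 1\right) = - (4 + 3) = \left(-1\right) 7 = -7$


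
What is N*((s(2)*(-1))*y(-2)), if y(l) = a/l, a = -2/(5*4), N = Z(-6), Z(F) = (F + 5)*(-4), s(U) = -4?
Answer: ⅘ ≈ 0.80000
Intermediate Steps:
Z(F) = -20 - 4*F (Z(F) = (5 + F)*(-4) = -20 - 4*F)
N = 4 (N = -20 - 4*(-6) = -20 + 24 = 4)
a = -⅒ (a = -2/20 = -2*1/20 = -⅒ ≈ -0.10000)
y(l) = -1/(10*l)
N*((s(2)*(-1))*y(-2)) = 4*((-4*(-1))*(-⅒/(-2))) = 4*(4*(-⅒*(-½))) = 4*(4*(1/20)) = 4*(⅕) = ⅘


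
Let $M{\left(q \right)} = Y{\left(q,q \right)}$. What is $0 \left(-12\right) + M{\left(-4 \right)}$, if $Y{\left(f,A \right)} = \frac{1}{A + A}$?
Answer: $- \frac{1}{8} \approx -0.125$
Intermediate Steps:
$Y{\left(f,A \right)} = \frac{1}{2 A}$
$M{\left(q \right)} = \frac{1}{2 q}$
$0 \left(-12\right) + M{\left(-4 \right)} = 0 \left(-12\right) + \frac{1}{2 \left(-4\right)} = 0 + \frac{1}{2} \left(- \frac{1}{4}\right) = 0 - \frac{1}{8} = - \frac{1}{8}$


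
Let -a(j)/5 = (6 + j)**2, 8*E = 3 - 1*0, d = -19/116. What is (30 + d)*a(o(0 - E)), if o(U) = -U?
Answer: -45010305/7424 ≈ -6062.8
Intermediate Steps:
d = -19/116 (d = -19*1/116 = -19/116 ≈ -0.16379)
E = 3/8 (E = (3 - 1*0)/8 = (3 + 0)/8 = (1/8)*3 = 3/8 ≈ 0.37500)
a(j) = -5*(6 + j)**2
(30 + d)*a(o(0 - E)) = (30 - 19/116)*(-5*(6 - (0 - 1*3/8))**2) = 3461*(-5*(6 - (0 - 3/8))**2)/116 = 3461*(-5*(6 - 1*(-3/8))**2)/116 = 3461*(-5*(6 + 3/8)**2)/116 = 3461*(-5*(51/8)**2)/116 = 3461*(-5*2601/64)/116 = (3461/116)*(-13005/64) = -45010305/7424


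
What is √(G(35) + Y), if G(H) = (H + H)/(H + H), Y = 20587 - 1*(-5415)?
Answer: √26003 ≈ 161.25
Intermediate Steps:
Y = 26002 (Y = 20587 + 5415 = 26002)
G(H) = 1 (G(H) = (2*H)/((2*H)) = (2*H)*(1/(2*H)) = 1)
√(G(35) + Y) = √(1 + 26002) = √26003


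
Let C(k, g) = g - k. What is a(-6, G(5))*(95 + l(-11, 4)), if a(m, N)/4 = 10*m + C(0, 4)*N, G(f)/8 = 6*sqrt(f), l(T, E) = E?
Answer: -23760 + 76032*sqrt(5) ≈ 1.4625e+5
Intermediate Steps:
G(f) = 48*sqrt(f) (G(f) = 8*(6*sqrt(f)) = 48*sqrt(f))
a(m, N) = 16*N + 40*m (a(m, N) = 4*(10*m + (4 - 1*0)*N) = 4*(10*m + (4 + 0)*N) = 4*(10*m + 4*N) = 4*(4*N + 10*m) = 16*N + 40*m)
a(-6, G(5))*(95 + l(-11, 4)) = (16*(48*sqrt(5)) + 40*(-6))*(95 + 4) = (768*sqrt(5) - 240)*99 = (-240 + 768*sqrt(5))*99 = -23760 + 76032*sqrt(5)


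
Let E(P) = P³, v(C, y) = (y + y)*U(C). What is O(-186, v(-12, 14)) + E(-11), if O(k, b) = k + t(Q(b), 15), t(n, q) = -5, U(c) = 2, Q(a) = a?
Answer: -1522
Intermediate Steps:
v(C, y) = 4*y (v(C, y) = (y + y)*2 = (2*y)*2 = 4*y)
O(k, b) = -5 + k (O(k, b) = k - 5 = -5 + k)
O(-186, v(-12, 14)) + E(-11) = (-5 - 186) + (-11)³ = -191 - 1331 = -1522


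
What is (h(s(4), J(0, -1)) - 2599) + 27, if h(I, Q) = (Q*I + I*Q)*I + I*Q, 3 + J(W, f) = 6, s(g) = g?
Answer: -2464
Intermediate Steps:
J(W, f) = 3 (J(W, f) = -3 + 6 = 3)
h(I, Q) = I*Q + 2*Q*I**2 (h(I, Q) = (I*Q + I*Q)*I + I*Q = (2*I*Q)*I + I*Q = 2*Q*I**2 + I*Q = I*Q + 2*Q*I**2)
(h(s(4), J(0, -1)) - 2599) + 27 = (4*3*(1 + 2*4) - 2599) + 27 = (4*3*(1 + 8) - 2599) + 27 = (4*3*9 - 2599) + 27 = (108 - 2599) + 27 = -2491 + 27 = -2464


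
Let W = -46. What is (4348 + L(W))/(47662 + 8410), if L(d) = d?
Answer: 2151/28036 ≈ 0.076723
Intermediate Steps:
(4348 + L(W))/(47662 + 8410) = (4348 - 46)/(47662 + 8410) = 4302/56072 = 4302*(1/56072) = 2151/28036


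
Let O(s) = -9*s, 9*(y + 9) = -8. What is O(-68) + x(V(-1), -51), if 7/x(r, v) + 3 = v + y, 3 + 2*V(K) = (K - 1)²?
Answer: 351837/575 ≈ 611.89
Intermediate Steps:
y = -89/9 (y = -9 + (⅑)*(-8) = -9 - 8/9 = -89/9 ≈ -9.8889)
V(K) = -3/2 + (-1 + K)²/2 (V(K) = -3/2 + (K - 1)²/2 = -3/2 + (-1 + K)²/2)
x(r, v) = 7/(-116/9 + v) (x(r, v) = 7/(-3 + (v - 89/9)) = 7/(-3 + (-89/9 + v)) = 7/(-116/9 + v))
O(-68) + x(V(-1), -51) = -9*(-68) + 63/(-116 + 9*(-51)) = 612 + 63/(-116 - 459) = 612 + 63/(-575) = 612 + 63*(-1/575) = 612 - 63/575 = 351837/575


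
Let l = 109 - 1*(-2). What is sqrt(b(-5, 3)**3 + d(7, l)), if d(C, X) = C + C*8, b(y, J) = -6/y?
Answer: 3*sqrt(4495)/25 ≈ 8.0454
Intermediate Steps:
l = 111 (l = 109 + 2 = 111)
d(C, X) = 9*C (d(C, X) = C + 8*C = 9*C)
sqrt(b(-5, 3)**3 + d(7, l)) = sqrt((-6/(-5))**3 + 9*7) = sqrt((-6*(-1/5))**3 + 63) = sqrt((6/5)**3 + 63) = sqrt(216/125 + 63) = sqrt(8091/125) = 3*sqrt(4495)/25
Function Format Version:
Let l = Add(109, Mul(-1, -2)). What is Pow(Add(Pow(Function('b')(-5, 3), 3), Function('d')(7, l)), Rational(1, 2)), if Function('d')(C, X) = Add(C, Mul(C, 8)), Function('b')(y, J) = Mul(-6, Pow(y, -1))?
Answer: Mul(Rational(3, 25), Pow(4495, Rational(1, 2))) ≈ 8.0454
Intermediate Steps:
l = 111 (l = Add(109, 2) = 111)
Function('d')(C, X) = Mul(9, C) (Function('d')(C, X) = Add(C, Mul(8, C)) = Mul(9, C))
Pow(Add(Pow(Function('b')(-5, 3), 3), Function('d')(7, l)), Rational(1, 2)) = Pow(Add(Pow(Mul(-6, Pow(-5, -1)), 3), Mul(9, 7)), Rational(1, 2)) = Pow(Add(Pow(Mul(-6, Rational(-1, 5)), 3), 63), Rational(1, 2)) = Pow(Add(Pow(Rational(6, 5), 3), 63), Rational(1, 2)) = Pow(Add(Rational(216, 125), 63), Rational(1, 2)) = Pow(Rational(8091, 125), Rational(1, 2)) = Mul(Rational(3, 25), Pow(4495, Rational(1, 2)))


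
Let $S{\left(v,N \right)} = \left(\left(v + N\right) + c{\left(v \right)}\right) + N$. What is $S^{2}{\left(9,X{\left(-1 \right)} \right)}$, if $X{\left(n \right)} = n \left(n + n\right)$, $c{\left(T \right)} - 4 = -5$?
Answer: $144$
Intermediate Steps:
$c{\left(T \right)} = -1$ ($c{\left(T \right)} = 4 - 5 = -1$)
$X{\left(n \right)} = 2 n^{2}$ ($X{\left(n \right)} = n 2 n = 2 n^{2}$)
$S{\left(v,N \right)} = -1 + v + 2 N$ ($S{\left(v,N \right)} = \left(\left(v + N\right) - 1\right) + N = \left(\left(N + v\right) - 1\right) + N = \left(-1 + N + v\right) + N = -1 + v + 2 N$)
$S^{2}{\left(9,X{\left(-1 \right)} \right)} = \left(-1 + 9 + 2 \cdot 2 \left(-1\right)^{2}\right)^{2} = \left(-1 + 9 + 2 \cdot 2 \cdot 1\right)^{2} = \left(-1 + 9 + 2 \cdot 2\right)^{2} = \left(-1 + 9 + 4\right)^{2} = 12^{2} = 144$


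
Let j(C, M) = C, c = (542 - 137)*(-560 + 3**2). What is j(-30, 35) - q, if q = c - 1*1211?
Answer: 224336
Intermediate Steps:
c = -223155 (c = 405*(-560 + 9) = 405*(-551) = -223155)
q = -224366 (q = -223155 - 1*1211 = -223155 - 1211 = -224366)
j(-30, 35) - q = -30 - 1*(-224366) = -30 + 224366 = 224336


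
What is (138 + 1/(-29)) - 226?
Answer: -2553/29 ≈ -88.034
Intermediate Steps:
(138 + 1/(-29)) - 226 = (138 - 1/29) - 226 = 4001/29 - 226 = -2553/29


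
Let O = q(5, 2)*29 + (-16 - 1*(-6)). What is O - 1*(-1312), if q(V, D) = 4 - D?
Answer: 1360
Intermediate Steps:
O = 48 (O = (4 - 1*2)*29 + (-16 - 1*(-6)) = (4 - 2)*29 + (-16 + 6) = 2*29 - 10 = 58 - 10 = 48)
O - 1*(-1312) = 48 - 1*(-1312) = 48 + 1312 = 1360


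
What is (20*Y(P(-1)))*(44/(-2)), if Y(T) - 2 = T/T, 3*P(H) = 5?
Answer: -1320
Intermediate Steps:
P(H) = 5/3 (P(H) = (⅓)*5 = 5/3)
Y(T) = 3 (Y(T) = 2 + T/T = 2 + 1 = 3)
(20*Y(P(-1)))*(44/(-2)) = (20*3)*(44/(-2)) = 60*(44*(-½)) = 60*(-22) = -1320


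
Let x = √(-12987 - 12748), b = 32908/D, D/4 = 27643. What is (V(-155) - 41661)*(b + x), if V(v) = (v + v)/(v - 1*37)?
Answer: -32902249327/2653728 - 3999301*I*√25735/96 ≈ -12399.0 - 6.6831e+6*I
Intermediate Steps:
D = 110572 (D = 4*27643 = 110572)
b = 8227/27643 (b = 32908/110572 = 32908*(1/110572) = 8227/27643 ≈ 0.29762)
x = I*√25735 (x = √(-25735) = I*√25735 ≈ 160.42*I)
V(v) = 2*v/(-37 + v) (V(v) = (2*v)/(v - 37) = (2*v)/(-37 + v) = 2*v/(-37 + v))
(V(-155) - 41661)*(b + x) = (2*(-155)/(-37 - 155) - 41661)*(8227/27643 + I*√25735) = (2*(-155)/(-192) - 41661)*(8227/27643 + I*√25735) = (2*(-155)*(-1/192) - 41661)*(8227/27643 + I*√25735) = (155/96 - 41661)*(8227/27643 + I*√25735) = -3999301*(8227/27643 + I*√25735)/96 = -32902249327/2653728 - 3999301*I*√25735/96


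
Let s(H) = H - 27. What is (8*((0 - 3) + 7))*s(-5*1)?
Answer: -1024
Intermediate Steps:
s(H) = -27 + H
(8*((0 - 3) + 7))*s(-5*1) = (8*((0 - 3) + 7))*(-27 - 5*1) = (8*(-3 + 7))*(-27 - 5) = (8*4)*(-32) = 32*(-32) = -1024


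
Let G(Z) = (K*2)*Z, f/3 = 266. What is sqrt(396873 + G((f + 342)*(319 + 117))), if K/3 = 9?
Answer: 3*sqrt(3026337) ≈ 5218.9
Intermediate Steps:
K = 27 (K = 3*9 = 27)
f = 798 (f = 3*266 = 798)
G(Z) = 54*Z (G(Z) = (27*2)*Z = 54*Z)
sqrt(396873 + G((f + 342)*(319 + 117))) = sqrt(396873 + 54*((798 + 342)*(319 + 117))) = sqrt(396873 + 54*(1140*436)) = sqrt(396873 + 54*497040) = sqrt(396873 + 26840160) = sqrt(27237033) = 3*sqrt(3026337)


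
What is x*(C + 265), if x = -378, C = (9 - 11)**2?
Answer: -101682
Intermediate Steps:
C = 4 (C = (-2)**2 = 4)
x*(C + 265) = -378*(4 + 265) = -378*269 = -101682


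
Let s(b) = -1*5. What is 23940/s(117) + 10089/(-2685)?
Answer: -4288623/895 ≈ -4791.8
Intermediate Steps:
s(b) = -5
23940/s(117) + 10089/(-2685) = 23940/(-5) + 10089/(-2685) = 23940*(-1/5) + 10089*(-1/2685) = -4788 - 3363/895 = -4288623/895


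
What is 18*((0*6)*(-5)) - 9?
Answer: -9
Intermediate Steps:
18*((0*6)*(-5)) - 9 = 18*(0*(-5)) - 9 = 18*0 - 9 = 0 - 9 = -9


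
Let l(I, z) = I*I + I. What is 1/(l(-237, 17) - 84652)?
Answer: -1/28720 ≈ -3.4819e-5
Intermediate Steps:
l(I, z) = I + I² (l(I, z) = I² + I = I + I²)
1/(l(-237, 17) - 84652) = 1/(-237*(1 - 237) - 84652) = 1/(-237*(-236) - 84652) = 1/(55932 - 84652) = 1/(-28720) = -1/28720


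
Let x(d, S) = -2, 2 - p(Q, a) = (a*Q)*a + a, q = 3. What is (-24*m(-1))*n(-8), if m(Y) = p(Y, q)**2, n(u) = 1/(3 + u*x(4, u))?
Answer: -1536/19 ≈ -80.842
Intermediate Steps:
p(Q, a) = 2 - a - Q*a**2 (p(Q, a) = 2 - ((a*Q)*a + a) = 2 - ((Q*a)*a + a) = 2 - (Q*a**2 + a) = 2 - (a + Q*a**2) = 2 + (-a - Q*a**2) = 2 - a - Q*a**2)
n(u) = 1/(3 - 2*u) (n(u) = 1/(3 + u*(-2)) = 1/(3 - 2*u))
m(Y) = (-1 - 9*Y)**2 (m(Y) = (2 - 1*3 - 1*Y*3**2)**2 = (2 - 3 - 1*Y*9)**2 = (2 - 3 - 9*Y)**2 = (-1 - 9*Y)**2)
(-24*m(-1))*n(-8) = (-24*(1 + 9*(-1))**2)/(3 - 2*(-8)) = (-24*(1 - 9)**2)/(3 + 16) = -24*(-8)**2/19 = -24*64*(1/19) = -1536*1/19 = -1536/19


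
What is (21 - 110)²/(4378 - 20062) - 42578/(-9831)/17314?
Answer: -74866487659/148313074492 ≈ -0.50479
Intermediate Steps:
(21 - 110)²/(4378 - 20062) - 42578/(-9831)/17314 = (-89)²/(-15684) - 42578*(-1/9831)*(1/17314) = 7921*(-1/15684) + (42578/9831)*(1/17314) = -7921/15684 + 21289/85106967 = -74866487659/148313074492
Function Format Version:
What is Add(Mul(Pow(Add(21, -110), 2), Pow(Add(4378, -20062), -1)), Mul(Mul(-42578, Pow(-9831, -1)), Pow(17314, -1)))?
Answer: Rational(-74866487659, 148313074492) ≈ -0.50479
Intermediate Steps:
Add(Mul(Pow(Add(21, -110), 2), Pow(Add(4378, -20062), -1)), Mul(Mul(-42578, Pow(-9831, -1)), Pow(17314, -1))) = Add(Mul(Pow(-89, 2), Pow(-15684, -1)), Mul(Mul(-42578, Rational(-1, 9831)), Rational(1, 17314))) = Add(Mul(7921, Rational(-1, 15684)), Mul(Rational(42578, 9831), Rational(1, 17314))) = Add(Rational(-7921, 15684), Rational(21289, 85106967)) = Rational(-74866487659, 148313074492)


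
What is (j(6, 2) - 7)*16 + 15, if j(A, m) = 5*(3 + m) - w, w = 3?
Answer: 255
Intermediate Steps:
j(A, m) = 12 + 5*m (j(A, m) = 5*(3 + m) - 1*3 = (15 + 5*m) - 3 = 12 + 5*m)
(j(6, 2) - 7)*16 + 15 = ((12 + 5*2) - 7)*16 + 15 = ((12 + 10) - 7)*16 + 15 = (22 - 7)*16 + 15 = 15*16 + 15 = 240 + 15 = 255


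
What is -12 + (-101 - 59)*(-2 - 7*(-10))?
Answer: -10892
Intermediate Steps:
-12 + (-101 - 59)*(-2 - 7*(-10)) = -12 - 160*(-2 + 70) = -12 - 160*68 = -12 - 10880 = -10892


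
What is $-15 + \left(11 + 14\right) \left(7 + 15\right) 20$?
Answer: $10985$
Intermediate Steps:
$-15 + \left(11 + 14\right) \left(7 + 15\right) 20 = -15 + 25 \cdot 22 \cdot 20 = -15 + 550 \cdot 20 = -15 + 11000 = 10985$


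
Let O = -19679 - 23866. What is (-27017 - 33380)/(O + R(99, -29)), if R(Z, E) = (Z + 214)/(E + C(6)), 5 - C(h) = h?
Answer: 1811910/1306663 ≈ 1.3867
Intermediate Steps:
C(h) = 5 - h
R(Z, E) = (214 + Z)/(-1 + E) (R(Z, E) = (Z + 214)/(E + (5 - 1*6)) = (214 + Z)/(E + (5 - 6)) = (214 + Z)/(E - 1) = (214 + Z)/(-1 + E))
O = -43545
(-27017 - 33380)/(O + R(99, -29)) = (-27017 - 33380)/(-43545 + (214 + 99)/(-1 - 29)) = -60397/(-43545 + 313/(-30)) = -60397/(-43545 - 1/30*313) = -60397/(-43545 - 313/30) = -60397/(-1306663/30) = -60397*(-30/1306663) = 1811910/1306663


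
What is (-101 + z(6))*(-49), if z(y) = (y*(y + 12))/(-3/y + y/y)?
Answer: -5635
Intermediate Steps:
z(y) = y*(12 + y)/(1 - 3/y) (z(y) = (y*(12 + y))/(-3/y + 1) = (y*(12 + y))/(1 - 3/y) = y*(12 + y)/(1 - 3/y))
(-101 + z(6))*(-49) = (-101 + 6²*(12 + 6)/(-3 + 6))*(-49) = (-101 + 36*18/3)*(-49) = (-101 + 36*(⅓)*18)*(-49) = (-101 + 216)*(-49) = 115*(-49) = -5635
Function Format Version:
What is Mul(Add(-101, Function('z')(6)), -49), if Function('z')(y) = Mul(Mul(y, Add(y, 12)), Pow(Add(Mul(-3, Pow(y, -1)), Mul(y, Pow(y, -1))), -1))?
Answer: -5635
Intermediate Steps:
Function('z')(y) = Mul(y, Pow(Add(1, Mul(-3, Pow(y, -1))), -1), Add(12, y)) (Function('z')(y) = Mul(Mul(y, Add(12, y)), Pow(Add(Mul(-3, Pow(y, -1)), 1), -1)) = Mul(Mul(y, Add(12, y)), Pow(Add(1, Mul(-3, Pow(y, -1))), -1)) = Mul(y, Pow(Add(1, Mul(-3, Pow(y, -1))), -1), Add(12, y)))
Mul(Add(-101, Function('z')(6)), -49) = Mul(Add(-101, Mul(Pow(6, 2), Pow(Add(-3, 6), -1), Add(12, 6))), -49) = Mul(Add(-101, Mul(36, Pow(3, -1), 18)), -49) = Mul(Add(-101, Mul(36, Rational(1, 3), 18)), -49) = Mul(Add(-101, 216), -49) = Mul(115, -49) = -5635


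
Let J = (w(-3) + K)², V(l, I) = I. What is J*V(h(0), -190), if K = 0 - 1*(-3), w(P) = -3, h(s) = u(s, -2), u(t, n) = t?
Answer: 0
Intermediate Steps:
h(s) = s
K = 3 (K = 0 + 3 = 3)
J = 0 (J = (-3 + 3)² = 0² = 0)
J*V(h(0), -190) = 0*(-190) = 0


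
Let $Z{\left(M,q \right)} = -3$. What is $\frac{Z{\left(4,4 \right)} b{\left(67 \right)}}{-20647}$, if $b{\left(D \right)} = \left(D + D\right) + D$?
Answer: $\frac{603}{20647} \approx 0.029205$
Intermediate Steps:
$b{\left(D \right)} = 3 D$ ($b{\left(D \right)} = 2 D + D = 3 D$)
$\frac{Z{\left(4,4 \right)} b{\left(67 \right)}}{-20647} = \frac{\left(-3\right) 3 \cdot 67}{-20647} = \left(-3\right) 201 \left(- \frac{1}{20647}\right) = \left(-603\right) \left(- \frac{1}{20647}\right) = \frac{603}{20647}$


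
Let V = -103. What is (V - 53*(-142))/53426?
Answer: 7423/53426 ≈ 0.13894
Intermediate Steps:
(V - 53*(-142))/53426 = (-103 - 53*(-142))/53426 = (-103 + 7526)*(1/53426) = 7423*(1/53426) = 7423/53426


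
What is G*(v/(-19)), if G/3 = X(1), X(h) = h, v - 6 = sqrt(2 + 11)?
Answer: -18/19 - 3*sqrt(13)/19 ≈ -1.5167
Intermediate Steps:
v = 6 + sqrt(13) (v = 6 + sqrt(2 + 11) = 6 + sqrt(13) ≈ 9.6055)
G = 3 (G = 3*1 = 3)
G*(v/(-19)) = 3*((6 + sqrt(13))/(-19)) = 3*((6 + sqrt(13))*(-1/19)) = 3*(-6/19 - sqrt(13)/19) = -18/19 - 3*sqrt(13)/19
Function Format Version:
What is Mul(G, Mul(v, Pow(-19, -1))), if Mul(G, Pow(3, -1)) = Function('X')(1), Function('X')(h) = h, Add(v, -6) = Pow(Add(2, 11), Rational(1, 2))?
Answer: Add(Rational(-18, 19), Mul(Rational(-3, 19), Pow(13, Rational(1, 2)))) ≈ -1.5167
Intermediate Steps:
v = Add(6, Pow(13, Rational(1, 2))) (v = Add(6, Pow(Add(2, 11), Rational(1, 2))) = Add(6, Pow(13, Rational(1, 2))) ≈ 9.6055)
G = 3 (G = Mul(3, 1) = 3)
Mul(G, Mul(v, Pow(-19, -1))) = Mul(3, Mul(Add(6, Pow(13, Rational(1, 2))), Pow(-19, -1))) = Mul(3, Mul(Add(6, Pow(13, Rational(1, 2))), Rational(-1, 19))) = Mul(3, Add(Rational(-6, 19), Mul(Rational(-1, 19), Pow(13, Rational(1, 2))))) = Add(Rational(-18, 19), Mul(Rational(-3, 19), Pow(13, Rational(1, 2))))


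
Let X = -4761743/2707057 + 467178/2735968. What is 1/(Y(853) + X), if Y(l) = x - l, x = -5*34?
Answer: -3703210663088/3794266157837563 ≈ -0.00097600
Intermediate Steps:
x = -170
Y(l) = -170 - l
X = -5881649498539/3703210663088 (X = -4761743*1/2707057 + 467178*(1/2735968) = -4761743/2707057 + 233589/1367984 = -5881649498539/3703210663088 ≈ -1.5883)
1/(Y(853) + X) = 1/((-170 - 1*853) - 5881649498539/3703210663088) = 1/((-170 - 853) - 5881649498539/3703210663088) = 1/(-1023 - 5881649498539/3703210663088) = 1/(-3794266157837563/3703210663088) = -3703210663088/3794266157837563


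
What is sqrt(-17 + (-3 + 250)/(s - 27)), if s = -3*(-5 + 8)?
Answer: I*sqrt(859)/6 ≈ 4.8848*I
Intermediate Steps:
s = -9 (s = -3*3 = -9)
sqrt(-17 + (-3 + 250)/(s - 27)) = sqrt(-17 + (-3 + 250)/(-9 - 27)) = sqrt(-17 + 247/(-36)) = sqrt(-17 + 247*(-1/36)) = sqrt(-17 - 247/36) = sqrt(-859/36) = I*sqrt(859)/6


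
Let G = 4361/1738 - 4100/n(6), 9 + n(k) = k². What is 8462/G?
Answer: -397087812/7008053 ≈ -56.662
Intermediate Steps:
n(k) = -9 + k²
G = -7008053/46926 (G = 4361/1738 - 4100/(-9 + 6²) = 4361*(1/1738) - 4100/(-9 + 36) = 4361/1738 - 4100/27 = -7008053/46926 ≈ -149.34)
8462/G = 8462/(-7008053/46926) = 8462*(-46926/7008053) = -397087812/7008053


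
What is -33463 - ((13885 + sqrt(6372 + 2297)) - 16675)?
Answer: -30673 - sqrt(8669) ≈ -30766.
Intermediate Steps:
-33463 - ((13885 + sqrt(6372 + 2297)) - 16675) = -33463 - ((13885 + sqrt(8669)) - 16675) = -33463 - (-2790 + sqrt(8669)) = -33463 + (2790 - sqrt(8669)) = -30673 - sqrt(8669)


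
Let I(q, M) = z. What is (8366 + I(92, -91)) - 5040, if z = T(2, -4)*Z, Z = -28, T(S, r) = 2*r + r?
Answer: 3662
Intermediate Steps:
T(S, r) = 3*r
z = 336 (z = (3*(-4))*(-28) = -12*(-28) = 336)
I(q, M) = 336
(8366 + I(92, -91)) - 5040 = (8366 + 336) - 5040 = 8702 - 5040 = 3662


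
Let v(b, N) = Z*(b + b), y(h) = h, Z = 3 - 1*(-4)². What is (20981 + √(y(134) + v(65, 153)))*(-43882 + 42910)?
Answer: -20393532 - 1944*I*√389 ≈ -2.0394e+7 - 38342.0*I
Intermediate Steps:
Z = -13 (Z = 3 - 1*16 = 3 - 16 = -13)
v(b, N) = -26*b (v(b, N) = -13*(b + b) = -26*b)
(20981 + √(y(134) + v(65, 153)))*(-43882 + 42910) = (20981 + √(134 - 26*65))*(-43882 + 42910) = (20981 + √(134 - 1690))*(-972) = (20981 + √(-1556))*(-972) = (20981 + 2*I*√389)*(-972) = -20393532 - 1944*I*√389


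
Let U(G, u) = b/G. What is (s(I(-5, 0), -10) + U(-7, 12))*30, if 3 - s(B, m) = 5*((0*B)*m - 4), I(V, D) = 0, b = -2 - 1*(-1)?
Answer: 4860/7 ≈ 694.29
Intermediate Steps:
b = -1 (b = -2 + 1 = -1)
U(G, u) = -1/G
s(B, m) = 23 (s(B, m) = 3 - 5*((0*B)*m - 4) = 3 - 5*(0*m - 4) = 3 - 5*(0 - 4) = 3 - 5*(-4) = 3 - 1*(-20) = 3 + 20 = 23)
(s(I(-5, 0), -10) + U(-7, 12))*30 = (23 - 1/(-7))*30 = (23 - 1*(-⅐))*30 = (23 + ⅐)*30 = (162/7)*30 = 4860/7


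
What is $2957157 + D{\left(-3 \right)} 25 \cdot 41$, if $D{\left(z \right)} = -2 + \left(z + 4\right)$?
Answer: $2956132$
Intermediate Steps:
$D{\left(z \right)} = 2 + z$ ($D{\left(z \right)} = -2 + \left(4 + z\right) = 2 + z$)
$2957157 + D{\left(-3 \right)} 25 \cdot 41 = 2957157 + \left(2 - 3\right) 25 \cdot 41 = 2957157 + \left(-1\right) 25 \cdot 41 = 2957157 - 1025 = 2956132$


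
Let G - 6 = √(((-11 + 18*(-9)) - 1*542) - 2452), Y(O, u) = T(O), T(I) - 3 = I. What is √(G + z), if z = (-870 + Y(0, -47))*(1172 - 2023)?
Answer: √(737823 + I*√3167) ≈ 858.97 + 0.033*I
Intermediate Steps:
T(I) = 3 + I
Y(O, u) = 3 + O
z = 737817 (z = (-870 + (3 + 0))*(1172 - 2023) = (-870 + 3)*(-851) = -867*(-851) = 737817)
G = 6 + I*√3167 (G = 6 + √(((-11 + 18*(-9)) - 1*542) - 2452) = 6 + √(((-11 - 162) - 542) - 2452) = 6 + √((-173 - 542) - 2452) = 6 + √(-715 - 2452) = 6 + √(-3167) = 6 + I*√3167 ≈ 6.0 + 56.276*I)
√(G + z) = √((6 + I*√3167) + 737817) = √(737823 + I*√3167)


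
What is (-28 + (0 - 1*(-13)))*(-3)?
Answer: 45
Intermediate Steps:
(-28 + (0 - 1*(-13)))*(-3) = (-28 + (0 + 13))*(-3) = (-28 + 13)*(-3) = -15*(-3) = 45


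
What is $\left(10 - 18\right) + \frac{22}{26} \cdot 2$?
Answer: $- \frac{82}{13} \approx -6.3077$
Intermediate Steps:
$\left(10 - 18\right) + \frac{22}{26} \cdot 2 = -8 + 22 \cdot \frac{1}{26} \cdot 2 = -8 + \frac{11}{13} \cdot 2 = -8 + \frac{22}{13} = - \frac{82}{13}$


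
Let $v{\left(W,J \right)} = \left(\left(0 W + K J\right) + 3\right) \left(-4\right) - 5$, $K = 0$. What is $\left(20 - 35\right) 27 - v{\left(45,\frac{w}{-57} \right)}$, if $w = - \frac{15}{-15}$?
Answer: $-388$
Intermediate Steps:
$w = 1$ ($w = \left(-15\right) \left(- \frac{1}{15}\right) = 1$)
$v{\left(W,J \right)} = -17$ ($v{\left(W,J \right)} = \left(\left(0 W + 0 J\right) + 3\right) \left(-4\right) - 5 = \left(\left(0 + 0\right) + 3\right) \left(-4\right) - 5 = \left(0 + 3\right) \left(-4\right) - 5 = 3 \left(-4\right) - 5 = -12 - 5 = -17$)
$\left(20 - 35\right) 27 - v{\left(45,\frac{w}{-57} \right)} = \left(20 - 35\right) 27 - -17 = \left(-15\right) 27 + 17 = -405 + 17 = -388$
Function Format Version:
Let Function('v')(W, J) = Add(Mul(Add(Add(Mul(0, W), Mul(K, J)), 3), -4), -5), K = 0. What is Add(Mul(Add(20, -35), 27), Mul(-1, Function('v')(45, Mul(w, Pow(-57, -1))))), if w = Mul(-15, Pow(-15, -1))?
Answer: -388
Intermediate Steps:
w = 1 (w = Mul(-15, Rational(-1, 15)) = 1)
Function('v')(W, J) = -17 (Function('v')(W, J) = Add(Mul(Add(Add(Mul(0, W), Mul(0, J)), 3), -4), -5) = Add(Mul(Add(Add(0, 0), 3), -4), -5) = Add(Mul(Add(0, 3), -4), -5) = Add(Mul(3, -4), -5) = Add(-12, -5) = -17)
Add(Mul(Add(20, -35), 27), Mul(-1, Function('v')(45, Mul(w, Pow(-57, -1))))) = Add(Mul(Add(20, -35), 27), Mul(-1, -17)) = Add(Mul(-15, 27), 17) = Add(-405, 17) = -388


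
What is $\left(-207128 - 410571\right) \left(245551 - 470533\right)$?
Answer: $138971156418$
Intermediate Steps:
$\left(-207128 - 410571\right) \left(245551 - 470533\right) = \left(-617699\right) \left(-224982\right) = 138971156418$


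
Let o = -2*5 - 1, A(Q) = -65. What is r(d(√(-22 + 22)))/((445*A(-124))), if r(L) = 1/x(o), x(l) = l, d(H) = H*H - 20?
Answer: 1/318175 ≈ 3.1429e-6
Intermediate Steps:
o = -11 (o = -10 - 1 = -11)
d(H) = -20 + H² (d(H) = H² - 20 = -20 + H²)
r(L) = -1/11 (r(L) = 1/(-11) = -1/11)
r(d(√(-22 + 22)))/((445*A(-124))) = -1/(11*(445*(-65))) = -1/11/(-28925) = -1/11*(-1/28925) = 1/318175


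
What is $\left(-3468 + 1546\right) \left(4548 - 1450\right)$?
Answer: $-5954356$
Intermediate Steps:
$\left(-3468 + 1546\right) \left(4548 - 1450\right) = \left(-1922\right) 3098 = -5954356$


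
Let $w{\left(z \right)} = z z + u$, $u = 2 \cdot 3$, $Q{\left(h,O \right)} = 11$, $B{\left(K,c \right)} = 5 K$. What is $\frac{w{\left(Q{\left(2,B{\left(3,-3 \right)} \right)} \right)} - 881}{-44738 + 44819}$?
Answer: $- \frac{754}{81} \approx -9.3086$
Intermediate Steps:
$u = 6$
$w{\left(z \right)} = 6 + z^{2}$ ($w{\left(z \right)} = z z + 6 = z^{2} + 6 = 6 + z^{2}$)
$\frac{w{\left(Q{\left(2,B{\left(3,-3 \right)} \right)} \right)} - 881}{-44738 + 44819} = \frac{\left(6 + 11^{2}\right) - 881}{-44738 + 44819} = \frac{\left(6 + 121\right) - 881}{81} = \left(127 - 881\right) \frac{1}{81} = \left(-754\right) \frac{1}{81} = - \frac{754}{81}$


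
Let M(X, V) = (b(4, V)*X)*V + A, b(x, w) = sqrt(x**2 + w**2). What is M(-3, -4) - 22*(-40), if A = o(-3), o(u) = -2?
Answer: 878 + 48*sqrt(2) ≈ 945.88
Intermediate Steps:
A = -2
b(x, w) = sqrt(w**2 + x**2)
M(X, V) = -2 + V*X*sqrt(16 + V**2) (M(X, V) = (sqrt(V**2 + 4**2)*X)*V - 2 = (sqrt(V**2 + 16)*X)*V - 2 = (sqrt(16 + V**2)*X)*V - 2 = (X*sqrt(16 + V**2))*V - 2 = V*X*sqrt(16 + V**2) - 2 = -2 + V*X*sqrt(16 + V**2))
M(-3, -4) - 22*(-40) = (-2 - 4*(-3)*sqrt(16 + (-4)**2)) - 22*(-40) = (-2 - 4*(-3)*sqrt(16 + 16)) + 880 = (-2 - 4*(-3)*sqrt(32)) + 880 = (-2 - 4*(-3)*4*sqrt(2)) + 880 = (-2 + 48*sqrt(2)) + 880 = 878 + 48*sqrt(2)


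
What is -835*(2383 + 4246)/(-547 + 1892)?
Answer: -1107043/269 ≈ -4115.4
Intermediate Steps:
-835*(2383 + 4246)/(-547 + 1892) = -835/(1345/6629) = -835/(1345*(1/6629)) = -835/1345/6629 = -835*6629/1345 = -1107043/269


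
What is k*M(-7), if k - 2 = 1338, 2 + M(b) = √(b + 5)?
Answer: -2680 + 1340*I*√2 ≈ -2680.0 + 1895.0*I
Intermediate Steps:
M(b) = -2 + √(5 + b) (M(b) = -2 + √(b + 5) = -2 + √(5 + b))
k = 1340 (k = 2 + 1338 = 1340)
k*M(-7) = 1340*(-2 + √(5 - 7)) = 1340*(-2 + √(-2)) = 1340*(-2 + I*√2) = -2680 + 1340*I*√2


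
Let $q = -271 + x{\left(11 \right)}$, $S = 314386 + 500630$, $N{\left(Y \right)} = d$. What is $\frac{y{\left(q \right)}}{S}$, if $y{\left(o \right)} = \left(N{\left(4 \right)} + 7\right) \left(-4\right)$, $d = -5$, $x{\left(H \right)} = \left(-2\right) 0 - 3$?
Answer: $- \frac{1}{101877} \approx -9.8158 \cdot 10^{-6}$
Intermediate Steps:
$x{\left(H \right)} = -3$ ($x{\left(H \right)} = 0 - 3 = -3$)
$N{\left(Y \right)} = -5$
$S = 815016$
$q = -274$ ($q = -271 - 3 = -274$)
$y{\left(o \right)} = -8$ ($y{\left(o \right)} = \left(-5 + 7\right) \left(-4\right) = 2 \left(-4\right) = -8$)
$\frac{y{\left(q \right)}}{S} = - \frac{8}{815016} = \left(-8\right) \frac{1}{815016} = - \frac{1}{101877}$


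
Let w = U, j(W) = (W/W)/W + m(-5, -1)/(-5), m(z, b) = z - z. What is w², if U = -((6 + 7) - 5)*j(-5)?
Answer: 64/25 ≈ 2.5600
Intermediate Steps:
m(z, b) = 0
j(W) = 1/W (j(W) = (W/W)/W + 0/(-5) = 1/W + 0*(-⅕) = 1/W + 0 = 1/W)
U = 8/5 (U = -((6 + 7) - 5)/(-5) = -(13 - 5)*(-1)/5 = -8*(-1)/5 = -1*(-8/5) = 8/5 ≈ 1.6000)
w = 8/5 ≈ 1.6000
w² = (8/5)² = 64/25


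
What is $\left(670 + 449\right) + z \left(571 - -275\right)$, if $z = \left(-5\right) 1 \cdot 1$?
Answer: $-3111$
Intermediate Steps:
$z = -5$ ($z = \left(-5\right) 1 = -5$)
$\left(670 + 449\right) + z \left(571 - -275\right) = \left(670 + 449\right) - 5 \left(571 - -275\right) = 1119 - 5 \left(571 + 275\right) = 1119 - 4230 = -3111$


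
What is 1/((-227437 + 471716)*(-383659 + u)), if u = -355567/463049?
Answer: -463049/43396963596200382 ≈ -1.0670e-11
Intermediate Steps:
u = -355567/463049 (u = -355567*1/463049 = -355567/463049 ≈ -0.76788)
1/((-227437 + 471716)*(-383659 + u)) = 1/((-227437 + 471716)*(-383659 - 355567/463049)) = 1/(244279*(-177653271858/463049)) = 1/(-43396963596200382/463049) = -463049/43396963596200382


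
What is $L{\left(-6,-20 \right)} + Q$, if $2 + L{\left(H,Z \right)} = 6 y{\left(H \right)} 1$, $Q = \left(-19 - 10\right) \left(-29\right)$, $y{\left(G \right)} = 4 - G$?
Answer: $899$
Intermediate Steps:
$Q = 841$ ($Q = \left(-29\right) \left(-29\right) = 841$)
$L{\left(H,Z \right)} = 22 - 6 H$ ($L{\left(H,Z \right)} = -2 + 6 \left(4 - H\right) 1 = -2 + \left(24 - 6 H\right) 1 = -2 - \left(-24 + 6 H\right) = 22 - 6 H$)
$L{\left(-6,-20 \right)} + Q = \left(22 - -36\right) + 841 = \left(22 + 36\right) + 841 = 58 + 841 = 899$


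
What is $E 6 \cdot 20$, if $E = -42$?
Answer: $-5040$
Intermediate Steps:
$E 6 \cdot 20 = \left(-42\right) 6 \cdot 20 = \left(-252\right) 20 = -5040$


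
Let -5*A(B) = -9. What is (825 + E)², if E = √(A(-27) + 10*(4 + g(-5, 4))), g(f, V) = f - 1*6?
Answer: (4125 + I*√1705)²/25 ≈ 6.8056e+5 + 13626.0*I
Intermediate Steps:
g(f, V) = -6 + f (g(f, V) = f - 6 = -6 + f)
A(B) = 9/5 (A(B) = -⅕*(-9) = 9/5)
E = I*√1705/5 (E = √(9/5 + 10*(4 + (-6 - 5))) = √(9/5 + 10*(4 - 11)) = √(9/5 + 10*(-7)) = √(9/5 - 70) = √(-341/5) = I*√1705/5 ≈ 8.2583*I)
(825 + E)² = (825 + I*√1705/5)²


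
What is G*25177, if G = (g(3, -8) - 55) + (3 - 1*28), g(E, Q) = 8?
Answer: -1812744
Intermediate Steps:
G = -72 (G = (8 - 55) + (3 - 1*28) = -47 + (3 - 28) = -47 - 25 = -72)
G*25177 = -72*25177 = -1812744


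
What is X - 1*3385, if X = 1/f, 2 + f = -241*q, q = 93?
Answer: -75874776/22415 ≈ -3385.0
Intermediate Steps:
f = -22415 (f = -2 - 241*93 = -2 - 22413 = -22415)
X = -1/22415 (X = 1/(-22415) = -1/22415 ≈ -4.4613e-5)
X - 1*3385 = -1/22415 - 1*3385 = -1/22415 - 3385 = -75874776/22415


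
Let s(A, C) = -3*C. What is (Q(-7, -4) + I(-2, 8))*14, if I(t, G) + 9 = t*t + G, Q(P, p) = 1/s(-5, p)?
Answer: 259/6 ≈ 43.167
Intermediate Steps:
Q(P, p) = -1/(3*p) (Q(P, p) = 1/(-3*p) = -1/(3*p))
I(t, G) = -9 + G + t² (I(t, G) = -9 + (t*t + G) = -9 + (t² + G) = -9 + (G + t²) = -9 + G + t²)
(Q(-7, -4) + I(-2, 8))*14 = (-⅓/(-4) + (-9 + 8 + (-2)²))*14 = (-⅓*(-¼) + (-9 + 8 + 4))*14 = (1/12 + 3)*14 = (37/12)*14 = 259/6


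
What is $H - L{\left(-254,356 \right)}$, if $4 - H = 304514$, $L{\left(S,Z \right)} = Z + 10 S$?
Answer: $-302326$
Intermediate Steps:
$H = -304510$ ($H = 4 - 304514 = -304510$)
$H - L{\left(-254,356 \right)} = -304510 - \left(356 + 10 \left(-254\right)\right) = -304510 - \left(356 - 2540\right) = -304510 - -2184 = -304510 + 2184 = -302326$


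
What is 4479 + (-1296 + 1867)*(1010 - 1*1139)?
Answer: -69180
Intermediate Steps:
4479 + (-1296 + 1867)*(1010 - 1*1139) = 4479 + 571*(1010 - 1139) = 4479 + 571*(-129) = 4479 - 73659 = -69180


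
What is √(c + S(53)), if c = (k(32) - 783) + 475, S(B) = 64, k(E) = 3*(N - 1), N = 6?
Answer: I*√229 ≈ 15.133*I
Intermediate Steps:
k(E) = 15 (k(E) = 3*(6 - 1) = 3*5 = 15)
c = -293 (c = (15 - 783) + 475 = -768 + 475 = -293)
√(c + S(53)) = √(-293 + 64) = √(-229) = I*√229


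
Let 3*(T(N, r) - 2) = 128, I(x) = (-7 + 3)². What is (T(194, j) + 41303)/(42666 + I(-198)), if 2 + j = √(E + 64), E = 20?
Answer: 124043/128046 ≈ 0.96874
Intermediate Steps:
I(x) = 16 (I(x) = (-4)² = 16)
j = -2 + 2*√21 (j = -2 + √(20 + 64) = -2 + √84 = -2 + 2*√21 ≈ 7.1652)
T(N, r) = 134/3 (T(N, r) = 2 + (⅓)*128 = 2 + 128/3 = 134/3)
(T(194, j) + 41303)/(42666 + I(-198)) = (134/3 + 41303)/(42666 + 16) = (124043/3)/42682 = (124043/3)*(1/42682) = 124043/128046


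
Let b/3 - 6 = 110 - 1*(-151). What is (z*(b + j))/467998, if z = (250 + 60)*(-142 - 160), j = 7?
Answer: -37822480/233999 ≈ -161.64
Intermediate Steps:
b = 801 (b = 18 + 3*(110 - 1*(-151)) = 18 + 3*(110 + 151) = 18 + 3*261 = 18 + 783 = 801)
z = -93620 (z = 310*(-302) = -93620)
(z*(b + j))/467998 = -93620*(801 + 7)/467998 = -93620*808*(1/467998) = -75644960*1/467998 = -37822480/233999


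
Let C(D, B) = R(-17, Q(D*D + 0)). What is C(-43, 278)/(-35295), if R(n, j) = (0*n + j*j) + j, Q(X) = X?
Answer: -684130/7059 ≈ -96.916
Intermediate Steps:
R(n, j) = j + j² (R(n, j) = (0 + j²) + j = j² + j = j + j²)
C(D, B) = D²*(1 + D²) (C(D, B) = (D*D + 0)*(1 + (D*D + 0)) = (D² + 0)*(1 + (D² + 0)) = D²*(1 + D²))
C(-43, 278)/(-35295) = ((-43)² + (-43)⁴)/(-35295) = (1849 + 3418801)*(-1/35295) = 3420650*(-1/35295) = -684130/7059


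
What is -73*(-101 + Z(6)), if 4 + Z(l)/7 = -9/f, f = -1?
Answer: 4818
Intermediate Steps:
Z(l) = 35 (Z(l) = -28 + 7*(-9/(-1)) = -28 + 7*(-9*(-1)) = -28 + 7*9 = -28 + 63 = 35)
-73*(-101 + Z(6)) = -73*(-101 + 35) = -73*(-66) = 4818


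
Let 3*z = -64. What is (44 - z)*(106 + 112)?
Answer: 42728/3 ≈ 14243.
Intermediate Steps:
z = -64/3 (z = (⅓)*(-64) = -64/3 ≈ -21.333)
(44 - z)*(106 + 112) = (44 - 1*(-64/3))*(106 + 112) = (44 + 64/3)*218 = (196/3)*218 = 42728/3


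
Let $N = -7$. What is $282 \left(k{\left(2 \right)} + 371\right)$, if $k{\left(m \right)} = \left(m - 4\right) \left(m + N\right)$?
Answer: $107442$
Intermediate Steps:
$k{\left(m \right)} = \left(-7 + m\right) \left(-4 + m\right)$ ($k{\left(m \right)} = \left(m - 4\right) \left(m - 7\right) = \left(-4 + m\right) \left(-7 + m\right) = \left(-7 + m\right) \left(-4 + m\right)$)
$282 \left(k{\left(2 \right)} + 371\right) = 282 \left(\left(28 + 2^{2} - 22\right) + 371\right) = 282 \left(\left(28 + 4 - 22\right) + 371\right) = 282 \left(10 + 371\right) = 282 \cdot 381 = 107442$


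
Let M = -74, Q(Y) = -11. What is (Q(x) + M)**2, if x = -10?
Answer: 7225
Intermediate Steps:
(Q(x) + M)**2 = (-11 - 74)**2 = (-85)**2 = 7225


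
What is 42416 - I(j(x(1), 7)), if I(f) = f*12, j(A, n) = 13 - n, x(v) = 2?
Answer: 42344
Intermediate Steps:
I(f) = 12*f
42416 - I(j(x(1), 7)) = 42416 - 12*(13 - 1*7) = 42416 - 12*(13 - 7) = 42416 - 12*6 = 42416 - 1*72 = 42416 - 72 = 42344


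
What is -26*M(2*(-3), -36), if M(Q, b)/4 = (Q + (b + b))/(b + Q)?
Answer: -1352/7 ≈ -193.14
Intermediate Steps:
M(Q, b) = 4*(Q + 2*b)/(Q + b) (M(Q, b) = 4*((Q + (b + b))/(b + Q)) = 4*((Q + 2*b)/(Q + b)) = 4*(Q + 2*b)/(Q + b))
-26*M(2*(-3), -36) = -104*(2*(-3) + 2*(-36))/(2*(-3) - 36) = -104*(-6 - 72)/(-6 - 36) = -104*(-78)/(-42) = -104*(-1)*(-78)/42 = -26*52/7 = -1352/7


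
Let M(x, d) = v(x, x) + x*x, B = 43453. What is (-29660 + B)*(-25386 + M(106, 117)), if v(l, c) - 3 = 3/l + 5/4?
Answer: -41363731149/212 ≈ -1.9511e+8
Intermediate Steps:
v(l, c) = 17/4 + 3/l (v(l, c) = 3 + (3/l + 5/4) = 3 + (5/4 + 3/l) = 17/4 + 3/l)
M(x, d) = 17/4 + x² + 3/x (M(x, d) = (17/4 + 3/x) + x*x = (17/4 + 3/x) + x² = 17/4 + x² + 3/x)
(-29660 + B)*(-25386 + M(106, 117)) = (-29660 + 43453)*(-25386 + (17/4 + 106² + 3/106)) = 13793*(-25386 + (17/4 + 11236 + 3*(1/106))) = 13793*(-25386 + (17/4 + 11236 + 3/106)) = 13793*(-25386 + 2382939/212) = 13793*(-2998893/212) = -41363731149/212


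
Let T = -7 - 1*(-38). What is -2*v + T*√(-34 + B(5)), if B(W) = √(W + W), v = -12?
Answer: 24 + 31*√(-34 + √10) ≈ 24.0 + 172.15*I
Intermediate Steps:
T = 31 (T = -7 + 38 = 31)
B(W) = √2*√W (B(W) = √(2*W) = √2*√W)
-2*v + T*√(-34 + B(5)) = -2*(-12) + 31*√(-34 + √2*√5) = 24 + 31*√(-34 + √10)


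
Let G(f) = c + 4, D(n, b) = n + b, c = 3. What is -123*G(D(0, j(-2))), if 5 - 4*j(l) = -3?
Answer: -861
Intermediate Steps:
j(l) = 2 (j(l) = 5/4 - ¼*(-3) = 5/4 + ¾ = 2)
D(n, b) = b + n
G(f) = 7 (G(f) = 3 + 4 = 7)
-123*G(D(0, j(-2))) = -123*7 = -861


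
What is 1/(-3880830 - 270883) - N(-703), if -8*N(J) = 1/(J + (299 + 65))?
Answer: -4154425/11259445656 ≈ -0.00036897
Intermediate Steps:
N(J) = -1/(8*(364 + J)) (N(J) = -1/(8*(J + (299 + 65))) = -1/(8*(J + 364)) = -1/(8*(364 + J)))
1/(-3880830 - 270883) - N(-703) = 1/(-3880830 - 270883) - (-1)/(2912 + 8*(-703)) = 1/(-4151713) - (-1)/(2912 - 5624) = -1/4151713 - (-1)/(-2712) = -1/4151713 - (-1)*(-1)/2712 = -1/4151713 - 1*1/2712 = -1/4151713 - 1/2712 = -4154425/11259445656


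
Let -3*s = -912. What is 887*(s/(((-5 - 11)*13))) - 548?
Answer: -23977/13 ≈ -1844.4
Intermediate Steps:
s = 304 (s = -⅓*(-912) = 304)
887*(s/(((-5 - 11)*13))) - 548 = 887*(304/(((-5 - 11)*13))) - 548 = 887*(304/((-16*13))) - 548 = 887*(304/(-208)) - 548 = 887*(304*(-1/208)) - 548 = 887*(-19/13) - 548 = -16853/13 - 548 = -23977/13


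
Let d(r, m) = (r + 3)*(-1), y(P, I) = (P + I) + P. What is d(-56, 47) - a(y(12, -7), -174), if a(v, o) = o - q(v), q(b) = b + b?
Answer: 261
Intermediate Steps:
y(P, I) = I + 2*P (y(P, I) = (I + P) + P = I + 2*P)
d(r, m) = -3 - r (d(r, m) = (3 + r)*(-1) = -3 - r)
q(b) = 2*b
a(v, o) = o - 2*v
d(-56, 47) - a(y(12, -7), -174) = (-3 - 1*(-56)) - (-174 - 2*(-7 + 2*12)) = (-3 + 56) - (-174 - 2*(-7 + 24)) = 53 - (-174 - 2*17) = 53 - (-174 - 34) = 53 - 1*(-208) = 53 + 208 = 261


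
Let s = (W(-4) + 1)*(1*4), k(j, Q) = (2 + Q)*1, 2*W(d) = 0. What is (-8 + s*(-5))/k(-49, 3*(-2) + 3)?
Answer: 28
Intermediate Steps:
W(d) = 0 (W(d) = (½)*0 = 0)
k(j, Q) = 2 + Q
s = 4 (s = (0 + 1)*(1*4) = 1*4 = 4)
(-8 + s*(-5))/k(-49, 3*(-2) + 3) = (-8 + 4*(-5))/(2 + (3*(-2) + 3)) = (-8 - 20)/(2 + (-6 + 3)) = -28/(2 - 3) = -28/(-1) = -28*(-1) = 28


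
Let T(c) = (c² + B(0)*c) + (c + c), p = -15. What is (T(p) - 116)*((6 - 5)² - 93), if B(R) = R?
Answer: -7268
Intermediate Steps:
T(c) = c² + 2*c (T(c) = (c² + 0*c) + (c + c) = (c² + 0) + 2*c = c² + 2*c)
(T(p) - 116)*((6 - 5)² - 93) = (-15*(2 - 15) - 116)*((6 - 5)² - 93) = (-15*(-13) - 116)*(1² - 93) = (195 - 116)*(1 - 93) = 79*(-92) = -7268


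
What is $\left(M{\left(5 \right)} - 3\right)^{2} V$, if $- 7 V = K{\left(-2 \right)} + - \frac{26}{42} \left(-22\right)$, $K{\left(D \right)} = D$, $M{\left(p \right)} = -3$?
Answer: $- \frac{2928}{49} \approx -59.755$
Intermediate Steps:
$V = - \frac{244}{147}$ ($V = - \frac{-2 + - \frac{26}{42} \left(-22\right)}{7} = - \frac{-2 + \left(-26\right) \frac{1}{42} \left(-22\right)}{7} = - \frac{-2 - - \frac{286}{21}}{7} = - \frac{-2 + \frac{286}{21}}{7} = \left(- \frac{1}{7}\right) \frac{244}{21} = - \frac{244}{147} \approx -1.6599$)
$\left(M{\left(5 \right)} - 3\right)^{2} V = \left(-3 - 3\right)^{2} \left(- \frac{244}{147}\right) = \left(-6\right)^{2} \left(- \frac{244}{147}\right) = 36 \left(- \frac{244}{147}\right) = - \frac{2928}{49}$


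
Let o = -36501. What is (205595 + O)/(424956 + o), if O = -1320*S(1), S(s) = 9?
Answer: 38743/77691 ≈ 0.49868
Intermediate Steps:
O = -11880 (O = -1320*9 = -11880)
(205595 + O)/(424956 + o) = (205595 - 11880)/(424956 - 36501) = 193715/388455 = 193715*(1/388455) = 38743/77691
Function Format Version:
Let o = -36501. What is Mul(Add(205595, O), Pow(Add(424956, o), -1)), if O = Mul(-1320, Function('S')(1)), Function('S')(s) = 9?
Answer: Rational(38743, 77691) ≈ 0.49868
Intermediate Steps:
O = -11880 (O = Mul(-1320, 9) = -11880)
Mul(Add(205595, O), Pow(Add(424956, o), -1)) = Mul(Add(205595, -11880), Pow(Add(424956, -36501), -1)) = Mul(193715, Pow(388455, -1)) = Mul(193715, Rational(1, 388455)) = Rational(38743, 77691)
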